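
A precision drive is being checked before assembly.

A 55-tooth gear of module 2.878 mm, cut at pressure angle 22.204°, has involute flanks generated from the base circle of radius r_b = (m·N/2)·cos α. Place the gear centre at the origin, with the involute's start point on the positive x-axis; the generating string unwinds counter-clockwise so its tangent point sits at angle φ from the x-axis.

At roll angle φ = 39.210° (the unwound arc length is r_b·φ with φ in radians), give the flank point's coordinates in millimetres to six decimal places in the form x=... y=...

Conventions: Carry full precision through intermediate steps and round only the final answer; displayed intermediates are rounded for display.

single-mesh involute tooth geometry (55T wheel at module 2.878)
pitch radius r_p = m·N/2 = 2.878·55/2 = 79.145000
base radius r_b = r_p·cos α = 79.145000·cos 22.204° = 73.275940
roll angle φ = 39.210° = 0.68434360 rad
x = r_b·(cos φ + φ·sin φ) = 88.477175
y = r_b·(sin φ − φ·cos φ) = 7.467679

x=88.477175 y=7.467679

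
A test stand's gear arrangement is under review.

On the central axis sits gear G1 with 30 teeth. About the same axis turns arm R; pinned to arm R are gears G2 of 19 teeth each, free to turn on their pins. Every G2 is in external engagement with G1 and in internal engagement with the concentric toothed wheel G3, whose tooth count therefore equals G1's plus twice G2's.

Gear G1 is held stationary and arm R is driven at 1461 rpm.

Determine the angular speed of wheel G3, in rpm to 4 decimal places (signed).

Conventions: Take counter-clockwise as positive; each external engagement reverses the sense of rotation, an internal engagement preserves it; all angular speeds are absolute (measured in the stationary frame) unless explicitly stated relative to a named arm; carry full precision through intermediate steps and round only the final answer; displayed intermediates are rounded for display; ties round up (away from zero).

+2105.5588 rpm

planetary set (30T centre, 19T on arm, 68T internal) — Willis relation
normalise by the input: solve with ω_arm = 1, then scale by 1461 rpm
ring teeth: 30 + 2·19 = 68
30(ω_sun−ω_arm) = −68(ω_ring−ω_arm),  ω_sun = 0, ω_arm = 1
ω_ring = 1 − (30/68)(0−1) = 49/34
scale: ω_ring = 49/34 × 1461 rpm = +2105.5588 rpm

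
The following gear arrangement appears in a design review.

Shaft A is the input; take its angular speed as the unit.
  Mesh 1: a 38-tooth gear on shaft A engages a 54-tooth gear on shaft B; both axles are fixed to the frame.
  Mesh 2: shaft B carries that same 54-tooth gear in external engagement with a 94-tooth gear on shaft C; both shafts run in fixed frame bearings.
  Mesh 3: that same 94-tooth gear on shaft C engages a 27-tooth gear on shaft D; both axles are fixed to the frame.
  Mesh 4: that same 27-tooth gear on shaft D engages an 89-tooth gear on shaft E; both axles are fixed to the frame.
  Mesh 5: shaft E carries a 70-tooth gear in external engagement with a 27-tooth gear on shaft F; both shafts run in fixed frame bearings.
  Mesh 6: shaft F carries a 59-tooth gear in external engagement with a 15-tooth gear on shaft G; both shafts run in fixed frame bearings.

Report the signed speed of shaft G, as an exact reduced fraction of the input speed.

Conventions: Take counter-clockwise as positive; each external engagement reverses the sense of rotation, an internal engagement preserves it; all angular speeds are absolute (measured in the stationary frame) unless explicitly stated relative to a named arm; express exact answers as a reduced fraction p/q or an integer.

6-mesh fixed-axis compound train (all bearings frame-fixed)
mesh 1 [38T→54T]: |ω|/ω_in = 1×38/54 = 19/27, sense flips to −
mesh 2 [54T→94T]: |ω|/ω_in = (19/27)×54/94 = 19/47, sense flips to +
mesh 3 [94T→27T]: |ω|/ω_in = (19/47)×94/27 = 38/27, sense flips to −
mesh 4 [27T→89T]: |ω|/ω_in = (38/27)×27/89 = 38/89, sense flips to +
mesh 5 [70T→27T]: |ω|/ω_in = (38/89)×70/27 = 2660/2403, sense flips to −
mesh 6 [59T→15T]: |ω|/ω_in = (2660/2403)×59/15 = 31388/7209, sense flips to +
signed output speed (× input speed) = 31388/7209

31388/7209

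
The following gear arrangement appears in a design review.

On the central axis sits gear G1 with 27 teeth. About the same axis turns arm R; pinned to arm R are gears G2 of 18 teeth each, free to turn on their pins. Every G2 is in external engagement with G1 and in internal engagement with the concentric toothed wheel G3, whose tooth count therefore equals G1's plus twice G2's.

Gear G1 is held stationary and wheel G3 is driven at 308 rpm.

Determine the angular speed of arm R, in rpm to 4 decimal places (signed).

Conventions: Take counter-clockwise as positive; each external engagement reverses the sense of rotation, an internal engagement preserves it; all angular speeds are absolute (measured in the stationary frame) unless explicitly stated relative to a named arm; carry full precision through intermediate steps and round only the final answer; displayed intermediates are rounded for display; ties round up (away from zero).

+215.6000 rpm

recognized (axles ride arm R): planetary set, 27/18/63 teeth
normalise by the input: solve with ω_ring = 1, then scale by 308 rpm
ring teeth: 27 + 2·18 = 63
27(ω_sun−ω_arm) = −63(ω_ring−ω_arm),  ω_sun = 0, ω_ring = 1
27(0−ω_arm) = −63(1−ω_arm)  ⇒  90·ω_arm = 63  ⇒  ω_arm = 7/10
scale: ω_arm = 7/10 × 308 rpm = +215.6000 rpm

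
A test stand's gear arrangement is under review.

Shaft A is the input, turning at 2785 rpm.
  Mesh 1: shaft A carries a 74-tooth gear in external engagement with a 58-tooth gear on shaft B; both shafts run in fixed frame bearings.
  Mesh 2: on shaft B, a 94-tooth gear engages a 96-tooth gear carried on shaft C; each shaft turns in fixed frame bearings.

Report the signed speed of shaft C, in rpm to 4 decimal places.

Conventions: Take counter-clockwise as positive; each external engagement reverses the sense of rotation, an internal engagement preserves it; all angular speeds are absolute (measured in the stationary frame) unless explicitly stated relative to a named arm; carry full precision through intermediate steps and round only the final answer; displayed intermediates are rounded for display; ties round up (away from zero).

+3479.2493 rpm

topology: fixed-axis compound train — 2 meshes, A→C
mesh 1 [74T→58T]: ω = 2785.0000×74/58 = 3553.2759 rpm, sense flips to −
mesh 2 [94T→96T]: ω = 3553.2759×94/96 = 3479.2493 rpm, sense flips to +
signed output speed = +3479.2493 rpm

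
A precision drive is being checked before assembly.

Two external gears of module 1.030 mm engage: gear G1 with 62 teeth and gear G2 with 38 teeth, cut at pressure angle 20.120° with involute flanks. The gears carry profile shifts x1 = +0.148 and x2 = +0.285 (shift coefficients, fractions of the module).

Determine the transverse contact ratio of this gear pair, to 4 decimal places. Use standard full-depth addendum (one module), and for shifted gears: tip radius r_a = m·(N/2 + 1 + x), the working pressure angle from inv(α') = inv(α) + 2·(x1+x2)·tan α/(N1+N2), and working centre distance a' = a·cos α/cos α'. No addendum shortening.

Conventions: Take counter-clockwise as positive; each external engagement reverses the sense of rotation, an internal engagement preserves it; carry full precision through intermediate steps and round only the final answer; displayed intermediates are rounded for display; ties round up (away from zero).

topology: single-mesh involute geometry — m = 1.030, 62T/38T pair
base radii: r_b1 = 29.981447, r_b2 = 18.375726
tip radii: r_a1 = 33.112440, r_a2 = 20.893550
inv(α') = inv(20.120°) + 2·(+0.148+0.285)·tan α/(62+38) = 0.01835619  ⇒  α' = 21.38541°
a' = a·cos α / cos α' = 51.5000·cos 20.120°/cos 21.38541° = 51.932817
action lengths: √(r_a1²−r_b1²) = 14.055124, √(r_a2²−r_b2²) = 9.943497
base pitch p_b = π·m·cos α = 3.038371
CR = (14.055124 + 9.943497 − 51.932817·sin 21.38541°)/3.038371 = 1.665975
contact ratio ≈ 1.6660

1.6660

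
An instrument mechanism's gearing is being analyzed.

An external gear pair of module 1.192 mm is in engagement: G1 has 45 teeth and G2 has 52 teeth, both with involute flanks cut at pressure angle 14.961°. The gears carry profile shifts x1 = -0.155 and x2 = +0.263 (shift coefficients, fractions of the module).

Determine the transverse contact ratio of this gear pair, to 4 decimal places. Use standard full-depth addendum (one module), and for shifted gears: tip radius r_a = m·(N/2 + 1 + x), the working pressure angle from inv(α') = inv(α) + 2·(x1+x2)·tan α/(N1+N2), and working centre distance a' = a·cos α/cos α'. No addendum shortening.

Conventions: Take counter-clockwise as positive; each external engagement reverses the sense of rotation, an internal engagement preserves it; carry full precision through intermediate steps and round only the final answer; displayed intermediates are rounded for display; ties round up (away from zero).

2.0378

single-mesh involute tooth geometry (45T engaging 52T at module 1.192)
base radii: r_b1 = 25.910850, r_b2 = 29.941426
tip radii: r_a1 = 27.827240, r_a2 = 32.497496
inv(α') = inv(14.961°) + 2·(-0.155+0.263)·tan α/(45+52) = 0.00669611  ⇒  α' = 15.42332°
a' = a·cos α / cos α' = 57.8120·cos 14.961°/cos 15.42332° = 57.938812
action lengths: √(r_a1²−r_b1²) = 10.148062, √(r_a2²−r_b2²) = 12.633220
base pitch p_b = π·m·cos α = 3.617837
CR = (10.148062 + 12.633220 − 57.938812·sin 15.42332°)/3.617837 = 2.037832
contact ratio ≈ 2.0378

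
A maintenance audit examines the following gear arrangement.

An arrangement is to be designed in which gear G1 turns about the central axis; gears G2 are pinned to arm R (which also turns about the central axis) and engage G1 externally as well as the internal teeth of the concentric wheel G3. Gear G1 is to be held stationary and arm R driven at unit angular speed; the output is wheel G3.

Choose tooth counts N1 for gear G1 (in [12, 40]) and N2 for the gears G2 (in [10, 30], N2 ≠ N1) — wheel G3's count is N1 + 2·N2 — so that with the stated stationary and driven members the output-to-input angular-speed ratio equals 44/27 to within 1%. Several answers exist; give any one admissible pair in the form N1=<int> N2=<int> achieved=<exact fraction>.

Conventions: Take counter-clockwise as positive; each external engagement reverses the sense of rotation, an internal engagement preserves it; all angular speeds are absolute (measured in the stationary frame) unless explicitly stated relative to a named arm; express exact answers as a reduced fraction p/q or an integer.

N1=34 N2=10 achieved=44/27

class = planetary set [ratio 44/27 wanted; Willis about the carrier]
Willis with ω_sun = 0: ω_ring/ω_arm = (N1+N3)/N3; set equal to 44/27  ⇒  N3/N1 = 1/(44/27 − 1) = 27/17
N3 = N1 + 2·N2  ⇒  N2/N1 = (N3/N1 − 1)/2 = (27/17 − 1)/2 = 5/17
smallest multiple with N1 ≥ 12 and N2 ≥ 10: k = 2  ⇒  N1 = 2·17 = 34, N2 = 2·5 = 10 (N1 ≤ 40, N2 ≤ 30, N2 ≠ N1 ✓), N3 = 34 + 2·10 = 54
check: (N1+N3)/N3 with N1 = 34, N3 = 54 gives 44/27; |achieved − target| = 0 ≤ 11/675 ✓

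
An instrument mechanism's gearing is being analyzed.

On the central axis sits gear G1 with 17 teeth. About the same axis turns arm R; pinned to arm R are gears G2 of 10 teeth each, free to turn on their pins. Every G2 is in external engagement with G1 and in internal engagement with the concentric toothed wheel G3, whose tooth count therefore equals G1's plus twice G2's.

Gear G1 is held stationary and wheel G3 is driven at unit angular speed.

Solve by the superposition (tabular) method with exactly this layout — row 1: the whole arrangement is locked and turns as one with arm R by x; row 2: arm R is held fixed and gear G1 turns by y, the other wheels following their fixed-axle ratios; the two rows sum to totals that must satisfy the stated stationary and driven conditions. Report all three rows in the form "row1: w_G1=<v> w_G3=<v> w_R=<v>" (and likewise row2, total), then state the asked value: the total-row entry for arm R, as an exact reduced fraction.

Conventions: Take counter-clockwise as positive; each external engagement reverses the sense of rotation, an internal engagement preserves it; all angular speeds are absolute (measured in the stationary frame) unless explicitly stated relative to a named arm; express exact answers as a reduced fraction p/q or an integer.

row1: w_G1=37/54 w_G3=37/54 w_R=37/54
row2: w_G1=-37/54 w_G3=17/54 w_R=0
total: w_G1=0 w_G3=1 w_R=37/54
asked value: 37/54

planetary set (17T centre, 10T on arm, 37T internal) — Willis relation
row 1 (train locked, turned with arm): all members turn x
superposition row 2 [arm held]: sun y, ring −(17/37)·y, arm 0
boundary: total ω_sun = x + y = 0 and total ω_ring = x − (17/37)·y = 1  ⇒  y = -37/54, x = 37/54
row 2 ring = −(17/37)·(-37/54) = 17/54
totals (row 1 + row 2): sun 37/54 + (-37/54) = 0, ring 37/54 + 17/54 = 1, arm 37/54 + 0 = 37/54
asked cell (total, arm) = 37/54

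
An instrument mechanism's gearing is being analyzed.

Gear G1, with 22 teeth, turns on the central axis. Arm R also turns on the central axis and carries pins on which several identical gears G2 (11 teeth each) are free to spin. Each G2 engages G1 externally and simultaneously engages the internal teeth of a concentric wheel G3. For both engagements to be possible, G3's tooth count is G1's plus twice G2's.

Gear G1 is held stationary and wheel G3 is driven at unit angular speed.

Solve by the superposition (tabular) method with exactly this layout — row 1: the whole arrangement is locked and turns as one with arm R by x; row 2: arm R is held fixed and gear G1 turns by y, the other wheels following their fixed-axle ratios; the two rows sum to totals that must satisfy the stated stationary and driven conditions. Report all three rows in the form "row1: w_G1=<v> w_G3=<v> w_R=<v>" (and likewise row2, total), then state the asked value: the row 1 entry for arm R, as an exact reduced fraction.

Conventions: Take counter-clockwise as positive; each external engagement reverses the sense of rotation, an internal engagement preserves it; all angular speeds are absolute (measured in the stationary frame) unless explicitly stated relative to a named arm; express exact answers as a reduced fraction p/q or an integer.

recognized (axles ride arm R): planetary set, 22/11/44 teeth
row 1 (train locked, turned with arm): all members turn x
superposition row 2 [arm held]: sun y, ring −(22/44)·y, arm 0
boundary: total ω_sun = x + y = 0 and total ω_ring = x − (22/44)·y = 1  ⇒  y = -2/3, x = 2/3
row 2 ring = −(22/44)·(-2/3) = 1/3
totals (row 1 + row 2): sun 2/3 + (-2/3) = 0, ring 2/3 + 1/3 = 1, arm 2/3 + 0 = 2/3
asked cell (row1, arm) = 2/3

row1: w_G1=2/3 w_G3=2/3 w_R=2/3
row2: w_G1=-2/3 w_G3=1/3 w_R=0
total: w_G1=0 w_G3=1 w_R=2/3
asked value: 2/3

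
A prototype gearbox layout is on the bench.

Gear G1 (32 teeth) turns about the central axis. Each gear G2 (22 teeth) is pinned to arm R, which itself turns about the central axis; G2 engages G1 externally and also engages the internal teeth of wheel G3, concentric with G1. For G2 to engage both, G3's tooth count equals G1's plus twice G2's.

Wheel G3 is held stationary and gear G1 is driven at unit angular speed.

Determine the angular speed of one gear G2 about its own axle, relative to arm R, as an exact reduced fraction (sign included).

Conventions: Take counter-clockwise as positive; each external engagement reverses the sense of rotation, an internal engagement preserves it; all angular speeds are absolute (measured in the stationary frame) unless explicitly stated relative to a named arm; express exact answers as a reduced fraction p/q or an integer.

recognized (axles ride arm R): planetary set, 32/22/76 teeth
ring teeth: 32 + 2·22 = 76
32(ω_sun−ω_arm) = −76(ω_ring−ω_arm),  ω_ring = 0, ω_sun = 1
32(1−ω_arm) = −76(0−ω_arm)  ⇒  108·ω_arm = 32  ⇒  ω_arm = 8/27
sun–planet mesh: 32·(1−8/27) = −22·(ω_p−ω_arm)  ⇒  ω_p−ω_arm = -304/297
exact speed ratio = -304/297

-304/297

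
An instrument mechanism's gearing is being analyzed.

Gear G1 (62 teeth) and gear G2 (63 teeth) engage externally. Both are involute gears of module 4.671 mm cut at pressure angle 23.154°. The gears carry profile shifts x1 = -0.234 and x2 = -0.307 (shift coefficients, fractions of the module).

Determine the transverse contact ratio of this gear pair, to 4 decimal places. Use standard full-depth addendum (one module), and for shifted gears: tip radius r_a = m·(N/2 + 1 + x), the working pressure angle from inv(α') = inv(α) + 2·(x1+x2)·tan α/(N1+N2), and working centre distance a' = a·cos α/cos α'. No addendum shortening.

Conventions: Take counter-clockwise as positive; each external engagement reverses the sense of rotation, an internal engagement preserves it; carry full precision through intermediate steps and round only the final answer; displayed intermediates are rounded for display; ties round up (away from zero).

single-mesh involute tooth geometry (62T engaging 63T at module 4.671)
base radii: r_b1 = 133.137471, r_b2 = 135.284849
tip radii: r_a1 = 148.378986, r_a2 = 150.373503
inv(α') = inv(23.154°) + 2·(-0.234-0.307)·tan α/(62+63) = 0.01983526  ⇒  α' = 21.92300°
a' = a·cos α / cos α' = 291.9375·cos 23.154°/cos 21.92300° = 289.345951
action lengths: √(r_a1²−r_b1²) = 65.503721, √(r_a2²−r_b2²) = 65.652113
base pitch p_b = π·m·cos α = 13.492377
CR = (65.503721 + 65.652113 − 289.345951·sin 21.92300°)/13.492377 = 1.713973
contact ratio ≈ 1.7140

1.7140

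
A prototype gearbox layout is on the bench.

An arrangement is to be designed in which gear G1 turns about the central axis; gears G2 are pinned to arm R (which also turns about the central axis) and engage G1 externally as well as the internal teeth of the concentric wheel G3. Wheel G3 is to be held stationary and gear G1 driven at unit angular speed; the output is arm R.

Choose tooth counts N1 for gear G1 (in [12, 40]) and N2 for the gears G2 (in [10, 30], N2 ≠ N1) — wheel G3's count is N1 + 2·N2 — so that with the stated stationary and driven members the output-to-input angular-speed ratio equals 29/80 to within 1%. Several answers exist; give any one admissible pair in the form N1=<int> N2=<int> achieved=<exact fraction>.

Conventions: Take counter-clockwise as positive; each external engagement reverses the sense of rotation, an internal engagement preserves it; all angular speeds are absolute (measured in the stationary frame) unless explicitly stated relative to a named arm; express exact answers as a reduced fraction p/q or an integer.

class = planetary set [ratio 29/80 wanted; Willis about the carrier]
Willis with ω_ring = 0: ω_arm/ω_sun = N1/(N1+N3); set equal to 29/80  ⇒  N3/N1 = 1/(29/80) − 1 = 51/29
N3 = N1 + 2·N2  ⇒  N2/N1 = (N3/N1 − 1)/2 = (51/29 − 1)/2 = 11/29
smallest multiple with N1 ≥ 12 and N2 ≥ 10: k = 1  ⇒  N1 = 1·29 = 29, N2 = 1·11 = 11 (N1 ≤ 40, N2 ≤ 30, N2 ≠ N1 ✓), N3 = 29 + 2·11 = 51
check: N1/(N1+N3) with N1 = 29, N3 = 51 gives 29/80; |achieved − target| = 0 ≤ 29/8000 ✓

N1=29 N2=11 achieved=29/80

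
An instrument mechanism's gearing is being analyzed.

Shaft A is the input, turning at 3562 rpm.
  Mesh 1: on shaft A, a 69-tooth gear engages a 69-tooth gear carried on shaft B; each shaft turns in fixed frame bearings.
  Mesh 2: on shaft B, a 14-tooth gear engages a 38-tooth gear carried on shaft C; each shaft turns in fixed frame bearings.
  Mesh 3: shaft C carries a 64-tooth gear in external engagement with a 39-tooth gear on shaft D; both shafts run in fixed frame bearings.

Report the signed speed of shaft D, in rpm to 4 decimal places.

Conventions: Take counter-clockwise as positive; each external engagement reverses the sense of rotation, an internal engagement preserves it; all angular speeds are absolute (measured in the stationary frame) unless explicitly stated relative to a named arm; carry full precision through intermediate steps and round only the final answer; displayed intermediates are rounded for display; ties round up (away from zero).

topology: fixed-axis compound train — 3 meshes, A→D
mesh 1 [69T→69T]: ω = 3562.0000×69/69 = 3562.0000 rpm, sense flips to −
mesh 2 [14T→38T]: ω = 3562.0000×14/38 = 1312.3158 rpm, sense flips to +
mesh 3 [64T→39T]: ω = 1312.3158×64/39 = 2153.5439 rpm, sense flips to −
signed output speed = -2153.5439 rpm

-2153.5439 rpm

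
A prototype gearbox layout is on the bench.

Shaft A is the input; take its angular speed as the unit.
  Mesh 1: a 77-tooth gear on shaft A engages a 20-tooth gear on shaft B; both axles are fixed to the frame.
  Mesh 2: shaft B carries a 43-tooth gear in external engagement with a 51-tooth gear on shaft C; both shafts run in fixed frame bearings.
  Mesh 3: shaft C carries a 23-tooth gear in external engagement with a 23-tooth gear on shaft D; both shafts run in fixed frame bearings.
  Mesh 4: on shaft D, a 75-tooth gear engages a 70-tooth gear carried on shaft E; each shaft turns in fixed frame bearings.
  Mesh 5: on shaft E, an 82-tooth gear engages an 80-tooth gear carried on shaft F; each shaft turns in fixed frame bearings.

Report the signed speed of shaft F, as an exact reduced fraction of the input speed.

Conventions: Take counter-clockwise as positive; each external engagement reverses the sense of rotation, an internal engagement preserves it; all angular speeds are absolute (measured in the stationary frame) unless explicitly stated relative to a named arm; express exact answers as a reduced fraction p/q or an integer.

5-mesh fixed-axis compound train (all bearings frame-fixed)
mesh 1 [77T→20T]: |ω|/ω_in = 1×77/20 = 77/20, sense flips to −
mesh 2 [43T→51T]: |ω|/ω_in = (77/20)×43/51 = 3311/1020, sense flips to +
mesh 3 [23T→23T]: |ω|/ω_in = (3311/1020)×23/23 = 3311/1020, sense flips to −
mesh 4 [75T→70T]: |ω|/ω_in = (3311/1020)×75/70 = 473/136, sense flips to +
mesh 5 [82T→80T]: |ω|/ω_in = (473/136)×82/80 = 19393/5440, sense flips to −
signed output speed (× input speed) = -19393/5440

-19393/5440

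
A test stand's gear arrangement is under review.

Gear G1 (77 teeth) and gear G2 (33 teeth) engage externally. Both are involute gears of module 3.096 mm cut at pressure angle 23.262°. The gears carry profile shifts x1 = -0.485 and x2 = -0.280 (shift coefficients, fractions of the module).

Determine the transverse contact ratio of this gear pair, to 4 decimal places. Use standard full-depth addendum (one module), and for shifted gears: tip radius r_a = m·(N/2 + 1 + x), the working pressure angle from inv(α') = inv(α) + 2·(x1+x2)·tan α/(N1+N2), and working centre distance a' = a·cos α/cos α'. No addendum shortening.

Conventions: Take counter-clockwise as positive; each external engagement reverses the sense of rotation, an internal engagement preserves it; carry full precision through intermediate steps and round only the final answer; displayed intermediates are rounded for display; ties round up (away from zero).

single-mesh involute tooth geometry (77T engaging 33T at module 3.096)
base radii: r_b1 = 109.506380, r_b2 = 46.931306
tip radii: r_a1 = 120.790440, r_a2 = 53.313120
inv(α') = inv(23.262°) + 2·(-0.485-0.280)·tan α/(77+33) = 0.01790427  ⇒  α' = 21.21508°
a' = a·cos α / cos α' = 170.2800·cos 23.262°/cos 21.21508° = 167.810438
action lengths: √(r_a1²−r_b1²) = 50.977280, √(r_a2²−r_b2²) = 25.293108
base pitch p_b = π·m·cos α = 8.935700
CR = (50.977280 + 25.293108 − 167.810438·sin 21.21508°)/8.935700 = 1.739632
contact ratio ≈ 1.7396

1.7396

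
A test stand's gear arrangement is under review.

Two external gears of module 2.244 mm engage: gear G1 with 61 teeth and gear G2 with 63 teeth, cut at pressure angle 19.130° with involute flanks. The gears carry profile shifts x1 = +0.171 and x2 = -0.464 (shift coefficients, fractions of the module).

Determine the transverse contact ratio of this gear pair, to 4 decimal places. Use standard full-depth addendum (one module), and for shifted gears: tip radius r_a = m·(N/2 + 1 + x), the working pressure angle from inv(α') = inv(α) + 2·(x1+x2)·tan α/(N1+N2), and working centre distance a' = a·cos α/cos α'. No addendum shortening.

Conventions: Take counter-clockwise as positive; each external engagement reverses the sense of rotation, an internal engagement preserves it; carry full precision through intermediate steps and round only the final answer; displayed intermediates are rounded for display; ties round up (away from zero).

1.8914

topology: single-mesh involute geometry — m = 2.244, 61T/63T pair
base radii: r_b1 = 64.662458, r_b2 = 66.782539
tip radii: r_a1 = 71.069724, r_a2 = 71.888784
inv(α') = inv(19.130°) + 2·(+0.171-0.464)·tan α/(61+63) = 0.01134682  ⇒  α' = 18.31240°
a' = a·cos α / cos α' = 139.1280·cos 19.130°/cos 18.31240° = 138.456799
action lengths: √(r_a1²−r_b1²) = 29.490204, √(r_a2²−r_b2²) = 26.609956
base pitch p_b = π·m·cos α = 6.660430
CR = (29.490204 + 26.609956 − 138.456799·sin 18.31240°)/6.660430 = 1.891366
contact ratio ≈ 1.8914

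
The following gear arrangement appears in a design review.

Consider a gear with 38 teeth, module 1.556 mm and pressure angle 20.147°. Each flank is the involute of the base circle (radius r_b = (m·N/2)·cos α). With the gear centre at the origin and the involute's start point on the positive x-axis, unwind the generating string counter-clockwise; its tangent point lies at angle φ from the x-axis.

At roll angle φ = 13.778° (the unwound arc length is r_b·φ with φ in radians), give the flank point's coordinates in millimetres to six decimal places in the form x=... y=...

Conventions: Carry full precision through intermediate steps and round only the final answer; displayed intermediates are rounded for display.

x=28.545964 y=0.127908

single-mesh involute tooth geometry (38T wheel at module 1.556)
pitch radius r_p = m·N/2 = 1.556·38/2 = 29.564000
base radius r_b = r_p·cos α = 29.564000·cos 20.147° = 27.755039
roll angle φ = 13.778° = 0.24047146 rad
x = r_b·(cos φ + φ·sin φ) = 28.545964
y = r_b·(sin φ − φ·cos φ) = 0.127908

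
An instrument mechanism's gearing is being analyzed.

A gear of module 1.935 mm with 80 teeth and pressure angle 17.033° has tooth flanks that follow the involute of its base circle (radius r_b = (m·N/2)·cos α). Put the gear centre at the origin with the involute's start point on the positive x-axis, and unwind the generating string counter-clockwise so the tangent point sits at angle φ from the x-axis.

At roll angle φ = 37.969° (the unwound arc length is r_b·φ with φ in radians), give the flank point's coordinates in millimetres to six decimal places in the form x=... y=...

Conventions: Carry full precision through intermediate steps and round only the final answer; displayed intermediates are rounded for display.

class = single-mesh tooth geometry [base-circle involute, m = 1.935, 80T]
pitch radius r_p = m·N/2 = 1.935·80/2 = 77.400000
base radius r_b = r_p·cos α = 77.400000·cos 17.033° = 74.004942
roll angle φ = 37.969° = 0.66268406 rad
x = r_b·(cos φ + φ·sin φ) = 88.513625
y = r_b·(sin φ − φ·cos φ) = 6.868561

x=88.513625 y=6.868561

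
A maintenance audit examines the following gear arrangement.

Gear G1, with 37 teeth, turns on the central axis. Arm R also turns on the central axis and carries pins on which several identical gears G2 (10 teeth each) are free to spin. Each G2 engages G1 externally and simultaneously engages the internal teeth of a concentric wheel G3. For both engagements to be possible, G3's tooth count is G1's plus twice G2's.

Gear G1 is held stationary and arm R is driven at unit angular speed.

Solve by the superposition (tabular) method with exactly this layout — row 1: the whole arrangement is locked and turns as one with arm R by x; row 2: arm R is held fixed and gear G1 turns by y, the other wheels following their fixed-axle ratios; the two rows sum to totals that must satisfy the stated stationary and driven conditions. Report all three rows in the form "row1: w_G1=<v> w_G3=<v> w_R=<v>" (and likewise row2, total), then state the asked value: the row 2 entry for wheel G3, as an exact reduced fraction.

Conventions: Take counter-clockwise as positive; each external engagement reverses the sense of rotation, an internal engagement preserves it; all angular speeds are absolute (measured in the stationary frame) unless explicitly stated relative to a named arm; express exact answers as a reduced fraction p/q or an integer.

class = planetary set [G3 = 37+2·10 = 57; Willis about the carrier]
row 1 (train locked, turned with arm): all members turn x
superposition row 2 [arm held]: sun y, ring −(37/57)·y, arm 0
boundary: total ω_sun = x + y = 0 and total ω_arm = x = 1  ⇒  y = -1, x = 1
row 2 ring = −(37/57)·(-1) = 37/57
totals (row 1 + row 2): sun 1 + (-1) = 0, ring 1 + 37/57 = 94/57, arm 1 + 0 = 1
asked cell (row2, ring) = 37/57

row1: w_G1=1 w_G3=1 w_R=1
row2: w_G1=-1 w_G3=37/57 w_R=0
total: w_G1=0 w_G3=94/57 w_R=1
asked value: 37/57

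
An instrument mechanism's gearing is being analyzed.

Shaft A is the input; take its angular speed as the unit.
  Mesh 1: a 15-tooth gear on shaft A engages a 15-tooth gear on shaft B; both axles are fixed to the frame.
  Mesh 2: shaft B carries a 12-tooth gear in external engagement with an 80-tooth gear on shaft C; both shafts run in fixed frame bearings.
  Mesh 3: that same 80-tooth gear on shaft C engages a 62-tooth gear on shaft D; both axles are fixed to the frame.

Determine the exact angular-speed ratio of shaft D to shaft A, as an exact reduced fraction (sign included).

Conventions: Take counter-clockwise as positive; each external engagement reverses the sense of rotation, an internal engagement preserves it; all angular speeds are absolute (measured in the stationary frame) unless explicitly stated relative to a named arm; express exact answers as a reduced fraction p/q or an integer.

class = fixed-axis compound train [3 meshes; 3 ratios multiply, 3 sense flips]
mesh 1 [15T→15T]: running ratio 1, sense −
mesh 2 [12T→80T]: running ratio 3/20, sense +
mesh 3 [80T→62T]: running ratio 6/31, sense −
ω_out/ω_in = -6/31

-6/31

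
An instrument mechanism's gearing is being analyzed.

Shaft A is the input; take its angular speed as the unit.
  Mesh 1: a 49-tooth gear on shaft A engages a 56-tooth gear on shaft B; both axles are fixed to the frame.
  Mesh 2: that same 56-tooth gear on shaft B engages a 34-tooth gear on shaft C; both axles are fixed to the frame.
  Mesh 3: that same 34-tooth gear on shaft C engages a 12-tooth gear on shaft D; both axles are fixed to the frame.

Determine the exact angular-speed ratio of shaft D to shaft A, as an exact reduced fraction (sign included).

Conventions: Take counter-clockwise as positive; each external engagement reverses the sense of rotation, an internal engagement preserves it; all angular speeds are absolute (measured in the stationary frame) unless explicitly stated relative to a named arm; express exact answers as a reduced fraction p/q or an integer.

class = fixed-axis compound train [3 meshes; 3 ratios multiply, 3 sense flips]
mesh 1 [49T→56T]: running ratio 7/8, sense −
mesh 2 [56T→34T]: running ratio 49/34, sense +
mesh 3 [34T→12T]: running ratio 49/12, sense −
ω_out/ω_in = -49/12

-49/12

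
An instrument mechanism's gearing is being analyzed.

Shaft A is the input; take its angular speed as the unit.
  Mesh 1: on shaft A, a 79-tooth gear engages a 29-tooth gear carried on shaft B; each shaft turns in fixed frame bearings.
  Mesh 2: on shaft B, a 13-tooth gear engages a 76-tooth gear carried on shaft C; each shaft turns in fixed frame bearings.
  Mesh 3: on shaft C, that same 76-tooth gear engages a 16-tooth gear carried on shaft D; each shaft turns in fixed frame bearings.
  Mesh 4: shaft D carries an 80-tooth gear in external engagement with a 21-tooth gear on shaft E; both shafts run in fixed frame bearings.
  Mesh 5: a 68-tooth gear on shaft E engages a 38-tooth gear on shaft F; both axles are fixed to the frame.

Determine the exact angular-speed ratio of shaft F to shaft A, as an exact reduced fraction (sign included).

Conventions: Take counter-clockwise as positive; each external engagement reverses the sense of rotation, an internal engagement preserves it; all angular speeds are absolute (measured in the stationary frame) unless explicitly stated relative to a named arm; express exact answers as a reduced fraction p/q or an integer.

class = fixed-axis compound train [5 meshes; 5 ratios multiply, 5 sense flips]
mesh 1 [79T→29T]: running ratio 79/29, sense −
mesh 2 [13T→76T]: running ratio 1027/2204, sense +
mesh 3 [76T→16T]: running ratio 1027/464, sense −
mesh 4 [80T→21T]: running ratio 5135/609, sense +
mesh 5 [68T→38T]: running ratio 174590/11571, sense −
ω_out/ω_in = -174590/11571

-174590/11571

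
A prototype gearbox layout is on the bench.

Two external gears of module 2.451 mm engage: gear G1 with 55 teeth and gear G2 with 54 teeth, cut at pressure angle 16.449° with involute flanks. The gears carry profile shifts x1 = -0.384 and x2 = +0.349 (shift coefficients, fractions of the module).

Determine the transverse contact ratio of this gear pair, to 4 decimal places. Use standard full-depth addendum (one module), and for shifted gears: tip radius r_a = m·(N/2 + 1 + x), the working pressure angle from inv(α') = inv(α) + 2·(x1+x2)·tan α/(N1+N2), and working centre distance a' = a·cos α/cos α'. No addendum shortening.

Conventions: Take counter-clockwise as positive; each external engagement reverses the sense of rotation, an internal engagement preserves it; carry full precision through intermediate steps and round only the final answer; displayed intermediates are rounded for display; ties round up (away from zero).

1.9818

class = single-mesh tooth geometry [involute pair 55T × 54T, m = 2.451]
base radii: r_b1 = 64.643861, r_b2 = 63.468518
tip radii: r_a1 = 68.912316, r_a2 = 69.483399
inv(α') = inv(16.449°) + 2·(-0.384+0.349)·tan α/(55+54) = 0.00796672  ⇒  α' = 16.32336°
a' = a·cos α / cos α' = 133.5795·cos 16.449°/cos 16.32336° = 133.493396
action lengths: √(r_a1²−r_b1²) = 23.876316, √(r_a2²−r_b2²) = 28.278789
base pitch p_b = π·m·cos α = 7.384897
CR = (23.876316 + 28.278789 − 133.493396·sin 16.32336°)/7.384897 = 1.981844
contact ratio ≈ 1.9818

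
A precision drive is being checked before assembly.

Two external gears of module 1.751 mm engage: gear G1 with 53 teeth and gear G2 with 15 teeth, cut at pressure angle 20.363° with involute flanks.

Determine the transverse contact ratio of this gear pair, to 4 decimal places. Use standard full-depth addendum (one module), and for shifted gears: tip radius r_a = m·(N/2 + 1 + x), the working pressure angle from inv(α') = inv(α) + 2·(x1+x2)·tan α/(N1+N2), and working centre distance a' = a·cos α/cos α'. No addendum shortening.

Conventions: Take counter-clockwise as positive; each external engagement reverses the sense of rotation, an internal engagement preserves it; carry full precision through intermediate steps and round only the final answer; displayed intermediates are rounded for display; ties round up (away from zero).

1.6081

single-mesh involute tooth geometry (53T engaging 15T at module 1.751)
base radii: r_b1 = 43.501726, r_b2 = 12.311809
tip radii: r_a1 = 48.152500, r_a2 = 14.883500
no profile shift: α' = α, a' = a
action lengths: √(r_a1²−r_b1²) = 20.646140, √(r_a2²−r_b2²) = 8.362890
base pitch p_b = π·m·cos α = 5.157159
CR = (20.646140 + 8.362890 − 59.534000·sin 20.36300°)/5.157159 = 1.608091
contact ratio ≈ 1.6081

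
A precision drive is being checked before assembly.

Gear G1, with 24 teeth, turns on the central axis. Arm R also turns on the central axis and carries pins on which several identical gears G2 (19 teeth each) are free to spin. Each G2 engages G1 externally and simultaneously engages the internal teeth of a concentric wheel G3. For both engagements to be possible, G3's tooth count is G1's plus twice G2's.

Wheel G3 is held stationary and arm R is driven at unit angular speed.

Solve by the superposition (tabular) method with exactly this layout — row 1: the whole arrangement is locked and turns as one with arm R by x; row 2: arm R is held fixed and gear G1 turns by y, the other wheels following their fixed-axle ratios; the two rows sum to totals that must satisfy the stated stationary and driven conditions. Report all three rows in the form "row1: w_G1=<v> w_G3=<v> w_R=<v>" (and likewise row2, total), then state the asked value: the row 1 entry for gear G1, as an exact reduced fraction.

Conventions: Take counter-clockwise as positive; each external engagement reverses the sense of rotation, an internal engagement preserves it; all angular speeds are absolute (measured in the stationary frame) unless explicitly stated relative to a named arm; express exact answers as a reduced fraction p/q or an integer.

recognized (axles ride arm R): planetary set, 24/19/62 teeth
superposition row 1 [locked train]: every member turns x
superposition row 2 [arm held]: sun y, ring −(24/62)·y, arm 0
boundary: total ω_ring = x − (24/62)·y = 0 and total ω_arm = x = 1  ⇒  y = 31/12, x = 1
row 2 ring = −(24/62)·31/12 = -1
totals (row 1 + row 2): sun 1 + 31/12 = 43/12, ring 1 + (-1) = 0, arm 1 + 0 = 1
asked cell (row1, sun) = 1

row1: w_G1=1 w_G3=1 w_R=1
row2: w_G1=31/12 w_G3=-1 w_R=0
total: w_G1=43/12 w_G3=0 w_R=1
asked value: 1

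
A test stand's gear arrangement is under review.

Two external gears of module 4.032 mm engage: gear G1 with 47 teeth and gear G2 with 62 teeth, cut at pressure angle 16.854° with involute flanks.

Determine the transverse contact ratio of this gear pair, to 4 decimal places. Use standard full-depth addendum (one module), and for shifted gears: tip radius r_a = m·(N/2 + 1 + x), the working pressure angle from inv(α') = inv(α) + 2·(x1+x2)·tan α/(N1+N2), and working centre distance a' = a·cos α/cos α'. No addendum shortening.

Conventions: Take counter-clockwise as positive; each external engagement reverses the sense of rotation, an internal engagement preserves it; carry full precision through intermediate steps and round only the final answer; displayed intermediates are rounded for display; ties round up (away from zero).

class = single-mesh tooth geometry [involute pair 47T × 62T, m = 4.032]
base radii: r_b1 = 90.682086, r_b2 = 119.623177
tip radii: r_a1 = 98.784000, r_a2 = 129.024000
no profile shift: α' = α, a' = a
action lengths: √(r_a1²−r_b1²) = 39.179561, √(r_a2²−r_b2²) = 48.347576
base pitch p_b = π·m·cos α = 12.122816
CR = (39.179561 + 48.347576 − 219.744000·sin 16.85400°)/12.122816 = 1.964552
contact ratio ≈ 1.9646

1.9646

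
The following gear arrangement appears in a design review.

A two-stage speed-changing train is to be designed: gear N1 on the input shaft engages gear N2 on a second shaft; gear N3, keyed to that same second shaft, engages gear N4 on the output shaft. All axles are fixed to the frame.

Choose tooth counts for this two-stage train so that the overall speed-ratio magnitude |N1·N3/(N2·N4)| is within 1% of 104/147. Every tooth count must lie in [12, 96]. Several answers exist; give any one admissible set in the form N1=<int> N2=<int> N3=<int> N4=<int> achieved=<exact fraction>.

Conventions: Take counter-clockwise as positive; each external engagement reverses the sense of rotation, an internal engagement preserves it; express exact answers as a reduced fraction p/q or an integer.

N1=13 N2=14 N3=16 N4=21 achieved=104/147

topology: fixed-axis compound train — 2 stages, target 104/147
target = 104/147 in lowest terms: an exact hit needs N1·N3 = k·104 and N2·N4 = k·147 for one integer k, every count in [12, 96]; additionally prefer no 1:1 stage (N1 ≠ N2, N3 ≠ N4)
k = 1: no 1:1-free in-range split of k·104 and k·147 into factor pairs; take k = 2
k = 2: N1·N3 = 208 = 13·16, N2·N4 = 294 = 14·21
achieved = 13·16/(14·21) = 104/147; |achieved − target| = 0 ≤ 26/3675 ✓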